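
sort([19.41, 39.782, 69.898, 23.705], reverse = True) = [69.898, 39.782, 23.705, 19.41]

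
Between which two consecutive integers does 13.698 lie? 13 and 14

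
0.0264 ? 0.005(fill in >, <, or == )>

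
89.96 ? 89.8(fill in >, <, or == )>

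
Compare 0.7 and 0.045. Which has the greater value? 0.7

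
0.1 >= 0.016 True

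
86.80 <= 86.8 True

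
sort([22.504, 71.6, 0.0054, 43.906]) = [0.0054, 22.504, 43.906, 71.6]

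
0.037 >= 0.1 False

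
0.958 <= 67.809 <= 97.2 True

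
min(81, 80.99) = 80.99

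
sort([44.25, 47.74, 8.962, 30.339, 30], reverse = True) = [47.74, 44.25, 30.339, 30, 8.962]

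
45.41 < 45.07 False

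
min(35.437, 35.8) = 35.437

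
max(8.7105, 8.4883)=8.7105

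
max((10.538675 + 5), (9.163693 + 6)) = 15.538675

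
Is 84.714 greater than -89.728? Yes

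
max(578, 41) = 578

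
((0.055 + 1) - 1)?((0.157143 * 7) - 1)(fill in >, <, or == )<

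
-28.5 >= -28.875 True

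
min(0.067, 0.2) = 0.067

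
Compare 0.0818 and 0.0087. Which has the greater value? 0.0818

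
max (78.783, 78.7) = 78.783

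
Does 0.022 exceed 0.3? No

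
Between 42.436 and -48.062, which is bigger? 42.436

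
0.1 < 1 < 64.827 True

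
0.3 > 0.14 True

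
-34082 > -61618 True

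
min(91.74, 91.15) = 91.15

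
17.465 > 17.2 True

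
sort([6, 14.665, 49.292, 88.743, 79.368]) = [6, 14.665, 49.292, 79.368, 88.743]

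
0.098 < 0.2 True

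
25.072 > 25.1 False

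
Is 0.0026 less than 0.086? Yes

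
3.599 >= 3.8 False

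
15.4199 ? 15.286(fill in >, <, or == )>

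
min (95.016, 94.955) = 94.955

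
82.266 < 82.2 False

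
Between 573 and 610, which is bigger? 610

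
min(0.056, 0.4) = 0.056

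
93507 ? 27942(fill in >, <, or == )>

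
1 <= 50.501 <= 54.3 True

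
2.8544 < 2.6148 False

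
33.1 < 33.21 True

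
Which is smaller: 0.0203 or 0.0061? 0.0061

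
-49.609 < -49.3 True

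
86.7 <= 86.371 False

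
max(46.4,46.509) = 46.509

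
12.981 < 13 True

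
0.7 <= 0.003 False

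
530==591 False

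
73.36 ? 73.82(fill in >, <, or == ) <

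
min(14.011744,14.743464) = 14.011744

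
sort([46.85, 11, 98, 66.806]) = [11, 46.85, 66.806, 98]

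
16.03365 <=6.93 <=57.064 False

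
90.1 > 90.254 False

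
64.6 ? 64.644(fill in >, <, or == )<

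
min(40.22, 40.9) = 40.22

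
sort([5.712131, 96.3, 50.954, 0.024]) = [0.024, 5.712131, 50.954, 96.3]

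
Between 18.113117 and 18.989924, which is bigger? 18.989924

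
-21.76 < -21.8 False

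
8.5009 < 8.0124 False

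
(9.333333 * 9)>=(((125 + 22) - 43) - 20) False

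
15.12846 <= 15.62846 True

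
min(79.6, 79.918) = 79.6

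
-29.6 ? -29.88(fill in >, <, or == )>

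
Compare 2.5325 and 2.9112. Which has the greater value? 2.9112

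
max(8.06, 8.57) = 8.57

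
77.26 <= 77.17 False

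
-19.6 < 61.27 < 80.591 True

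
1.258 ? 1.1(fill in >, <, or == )>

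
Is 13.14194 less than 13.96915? Yes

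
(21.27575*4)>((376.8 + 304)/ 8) True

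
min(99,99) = 99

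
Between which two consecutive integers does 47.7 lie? 47 and 48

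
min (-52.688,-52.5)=-52.688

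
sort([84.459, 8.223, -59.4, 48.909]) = [-59.4, 8.223, 48.909, 84.459]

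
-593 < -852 False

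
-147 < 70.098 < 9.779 False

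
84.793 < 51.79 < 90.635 False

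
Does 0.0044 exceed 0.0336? No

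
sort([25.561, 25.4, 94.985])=[25.4, 25.561, 94.985]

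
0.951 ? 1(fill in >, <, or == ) <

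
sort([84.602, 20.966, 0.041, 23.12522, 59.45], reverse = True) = [84.602, 59.45, 23.12522, 20.966, 0.041]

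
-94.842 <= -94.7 True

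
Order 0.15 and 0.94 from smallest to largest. 0.15, 0.94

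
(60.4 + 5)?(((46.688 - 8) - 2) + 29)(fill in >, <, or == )<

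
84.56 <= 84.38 False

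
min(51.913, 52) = 51.913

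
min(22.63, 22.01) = 22.01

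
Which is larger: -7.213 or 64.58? 64.58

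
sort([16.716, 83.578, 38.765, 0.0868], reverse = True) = [83.578, 38.765, 16.716, 0.0868]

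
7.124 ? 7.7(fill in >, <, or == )<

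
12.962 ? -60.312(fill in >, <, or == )>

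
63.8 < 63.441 False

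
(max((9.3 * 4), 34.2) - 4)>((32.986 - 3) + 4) False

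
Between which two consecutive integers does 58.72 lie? 58 and 59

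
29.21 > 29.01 True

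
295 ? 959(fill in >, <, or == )<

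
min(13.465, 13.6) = 13.465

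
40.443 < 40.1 False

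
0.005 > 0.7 False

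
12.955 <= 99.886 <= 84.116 False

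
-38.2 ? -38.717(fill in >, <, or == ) >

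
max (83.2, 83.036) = 83.2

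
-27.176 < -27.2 False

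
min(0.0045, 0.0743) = 0.0045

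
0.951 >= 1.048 False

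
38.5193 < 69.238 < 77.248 True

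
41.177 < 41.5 True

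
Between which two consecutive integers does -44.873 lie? -45 and -44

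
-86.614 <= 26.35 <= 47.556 True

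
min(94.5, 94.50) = 94.5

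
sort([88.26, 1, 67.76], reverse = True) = [88.26, 67.76, 1]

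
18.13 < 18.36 True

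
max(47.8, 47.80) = 47.80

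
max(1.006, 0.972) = 1.006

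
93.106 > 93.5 False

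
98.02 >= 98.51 False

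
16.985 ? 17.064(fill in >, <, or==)<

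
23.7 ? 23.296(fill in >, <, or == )>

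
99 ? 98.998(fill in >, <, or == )>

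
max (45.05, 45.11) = 45.11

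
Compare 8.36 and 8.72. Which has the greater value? 8.72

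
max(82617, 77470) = 82617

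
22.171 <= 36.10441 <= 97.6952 True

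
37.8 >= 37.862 False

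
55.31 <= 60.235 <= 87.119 True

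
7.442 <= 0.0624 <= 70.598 False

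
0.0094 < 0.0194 True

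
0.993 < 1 True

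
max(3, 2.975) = 3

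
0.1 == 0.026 False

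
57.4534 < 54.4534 False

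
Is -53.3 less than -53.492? No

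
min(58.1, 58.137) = 58.1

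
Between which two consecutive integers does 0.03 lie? 0 and 1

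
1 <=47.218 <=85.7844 True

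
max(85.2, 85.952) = 85.952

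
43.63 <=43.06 False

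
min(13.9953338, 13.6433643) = 13.6433643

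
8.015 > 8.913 False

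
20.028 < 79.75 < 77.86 False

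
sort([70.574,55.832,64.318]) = [55.832,64.318,70.574]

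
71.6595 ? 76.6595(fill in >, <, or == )<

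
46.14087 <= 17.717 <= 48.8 False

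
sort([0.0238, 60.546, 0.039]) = [0.0238, 0.039, 60.546]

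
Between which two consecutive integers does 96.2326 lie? 96 and 97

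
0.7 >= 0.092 True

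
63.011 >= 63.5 False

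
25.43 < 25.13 False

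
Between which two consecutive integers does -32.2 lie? -33 and -32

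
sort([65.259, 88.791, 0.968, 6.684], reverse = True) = [88.791, 65.259, 6.684, 0.968]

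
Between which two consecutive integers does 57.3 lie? 57 and 58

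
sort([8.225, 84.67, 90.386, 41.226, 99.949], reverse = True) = [99.949, 90.386, 84.67, 41.226, 8.225]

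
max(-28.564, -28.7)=-28.564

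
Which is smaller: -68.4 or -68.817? -68.817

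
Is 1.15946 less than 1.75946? Yes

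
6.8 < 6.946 True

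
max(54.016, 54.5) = 54.5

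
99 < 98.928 False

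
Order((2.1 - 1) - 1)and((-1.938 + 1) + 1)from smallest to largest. ((-1.938 + 1) + 1), ((2.1 - 1) - 1)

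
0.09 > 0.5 False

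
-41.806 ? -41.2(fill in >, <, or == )<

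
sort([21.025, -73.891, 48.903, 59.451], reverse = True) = [59.451, 48.903, 21.025, -73.891]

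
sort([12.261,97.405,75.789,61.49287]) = [12.261,61.49287,75.789,97.405]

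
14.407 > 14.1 True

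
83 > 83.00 False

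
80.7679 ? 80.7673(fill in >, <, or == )>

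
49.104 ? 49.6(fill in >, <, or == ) <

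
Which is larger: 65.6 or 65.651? 65.651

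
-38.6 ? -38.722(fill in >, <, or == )>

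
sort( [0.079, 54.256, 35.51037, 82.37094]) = [0.079, 35.51037, 54.256, 82.37094]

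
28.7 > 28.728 False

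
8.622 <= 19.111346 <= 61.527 True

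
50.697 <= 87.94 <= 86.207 False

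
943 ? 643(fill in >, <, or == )>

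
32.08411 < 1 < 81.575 False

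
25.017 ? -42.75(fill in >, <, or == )>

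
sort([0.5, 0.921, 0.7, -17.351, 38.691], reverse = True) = [38.691, 0.921, 0.7, 0.5, -17.351]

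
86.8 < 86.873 True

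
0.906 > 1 False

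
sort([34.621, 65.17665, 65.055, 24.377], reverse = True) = [65.17665, 65.055, 34.621, 24.377]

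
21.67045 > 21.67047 False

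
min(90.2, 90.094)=90.094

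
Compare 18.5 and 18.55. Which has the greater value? 18.55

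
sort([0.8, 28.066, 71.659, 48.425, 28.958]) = [0.8, 28.066, 28.958, 48.425, 71.659]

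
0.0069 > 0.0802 False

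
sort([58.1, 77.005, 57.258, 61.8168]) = [57.258, 58.1, 61.8168, 77.005]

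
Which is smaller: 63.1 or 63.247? 63.1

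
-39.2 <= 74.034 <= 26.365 False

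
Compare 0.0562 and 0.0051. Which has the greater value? 0.0562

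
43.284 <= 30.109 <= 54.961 False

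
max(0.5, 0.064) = 0.5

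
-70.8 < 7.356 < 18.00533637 True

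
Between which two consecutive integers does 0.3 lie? 0 and 1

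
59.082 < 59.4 True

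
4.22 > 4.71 False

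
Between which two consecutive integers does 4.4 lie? 4 and 5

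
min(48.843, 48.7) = 48.7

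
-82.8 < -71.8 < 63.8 True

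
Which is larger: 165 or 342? 342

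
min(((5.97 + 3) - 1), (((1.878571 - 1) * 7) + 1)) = 7.149997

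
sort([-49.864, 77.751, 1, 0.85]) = [-49.864, 0.85, 1, 77.751]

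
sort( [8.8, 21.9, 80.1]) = [8.8, 21.9, 80.1]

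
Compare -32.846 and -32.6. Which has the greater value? -32.6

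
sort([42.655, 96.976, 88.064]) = [42.655, 88.064, 96.976]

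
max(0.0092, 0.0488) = 0.0488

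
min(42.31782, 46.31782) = 42.31782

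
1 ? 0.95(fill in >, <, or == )>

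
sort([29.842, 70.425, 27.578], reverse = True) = [70.425, 29.842, 27.578]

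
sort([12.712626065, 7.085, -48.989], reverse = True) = [12.712626065, 7.085, -48.989]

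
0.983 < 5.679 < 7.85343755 True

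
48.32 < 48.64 True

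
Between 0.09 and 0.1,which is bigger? 0.1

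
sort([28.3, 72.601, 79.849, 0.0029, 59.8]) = [0.0029, 28.3, 59.8, 72.601, 79.849]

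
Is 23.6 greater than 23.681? No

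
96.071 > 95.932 True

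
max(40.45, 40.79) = 40.79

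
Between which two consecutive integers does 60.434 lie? 60 and 61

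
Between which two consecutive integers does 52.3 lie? 52 and 53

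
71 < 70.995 False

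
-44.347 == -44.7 False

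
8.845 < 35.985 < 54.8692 True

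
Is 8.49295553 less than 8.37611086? No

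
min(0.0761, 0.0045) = 0.0045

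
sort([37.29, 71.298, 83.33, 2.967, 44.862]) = [2.967, 37.29, 44.862, 71.298, 83.33]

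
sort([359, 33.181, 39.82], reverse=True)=[359, 39.82, 33.181]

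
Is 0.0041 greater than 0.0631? No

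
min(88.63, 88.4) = 88.4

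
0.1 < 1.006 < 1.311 True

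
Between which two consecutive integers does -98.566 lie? -99 and -98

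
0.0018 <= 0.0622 True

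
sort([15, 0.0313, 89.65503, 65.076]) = [0.0313, 15, 65.076, 89.65503]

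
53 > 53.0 False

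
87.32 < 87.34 True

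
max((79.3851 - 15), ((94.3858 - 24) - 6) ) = 64.3858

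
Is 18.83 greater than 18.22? Yes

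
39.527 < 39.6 True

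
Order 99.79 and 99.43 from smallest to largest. 99.43, 99.79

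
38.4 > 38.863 False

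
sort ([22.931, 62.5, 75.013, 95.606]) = [22.931, 62.5, 75.013, 95.606]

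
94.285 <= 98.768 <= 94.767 False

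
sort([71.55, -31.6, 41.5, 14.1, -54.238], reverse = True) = [71.55, 41.5, 14.1, -31.6, -54.238]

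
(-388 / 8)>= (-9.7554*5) True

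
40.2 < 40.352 True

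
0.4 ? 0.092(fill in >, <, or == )>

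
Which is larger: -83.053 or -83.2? -83.053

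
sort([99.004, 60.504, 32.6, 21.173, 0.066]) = [0.066, 21.173, 32.6, 60.504, 99.004]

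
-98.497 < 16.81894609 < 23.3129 True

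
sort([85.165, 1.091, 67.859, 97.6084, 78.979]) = [1.091, 67.859, 78.979, 85.165, 97.6084]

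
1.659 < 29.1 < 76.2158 True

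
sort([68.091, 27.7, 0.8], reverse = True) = [68.091, 27.7, 0.8]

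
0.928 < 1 True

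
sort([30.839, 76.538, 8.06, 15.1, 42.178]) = [8.06, 15.1, 30.839, 42.178, 76.538]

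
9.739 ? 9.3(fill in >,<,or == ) >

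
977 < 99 False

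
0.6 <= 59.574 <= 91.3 True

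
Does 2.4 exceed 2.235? Yes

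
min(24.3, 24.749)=24.3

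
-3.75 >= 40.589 False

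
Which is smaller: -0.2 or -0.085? -0.2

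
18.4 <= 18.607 True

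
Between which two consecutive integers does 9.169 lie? 9 and 10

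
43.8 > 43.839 False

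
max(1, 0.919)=1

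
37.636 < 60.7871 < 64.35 True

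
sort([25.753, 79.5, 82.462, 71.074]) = [25.753, 71.074, 79.5, 82.462]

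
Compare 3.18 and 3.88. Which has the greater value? 3.88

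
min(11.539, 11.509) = 11.509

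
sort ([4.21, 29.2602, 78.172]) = [4.21, 29.2602, 78.172]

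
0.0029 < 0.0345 True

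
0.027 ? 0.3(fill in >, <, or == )<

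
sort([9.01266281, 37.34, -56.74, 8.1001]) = [-56.74, 8.1001, 9.01266281, 37.34]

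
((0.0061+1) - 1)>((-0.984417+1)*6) False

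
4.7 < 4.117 False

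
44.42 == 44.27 False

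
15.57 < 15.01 False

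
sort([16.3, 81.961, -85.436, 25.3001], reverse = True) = [81.961, 25.3001, 16.3, -85.436]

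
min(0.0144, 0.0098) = 0.0098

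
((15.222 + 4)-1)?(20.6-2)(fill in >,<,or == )<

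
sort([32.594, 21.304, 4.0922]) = [4.0922, 21.304, 32.594]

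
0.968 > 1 False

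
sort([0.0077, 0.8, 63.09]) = [0.0077, 0.8, 63.09]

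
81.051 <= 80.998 False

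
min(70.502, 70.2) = 70.2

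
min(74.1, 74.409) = 74.1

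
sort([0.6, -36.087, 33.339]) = [-36.087, 0.6, 33.339]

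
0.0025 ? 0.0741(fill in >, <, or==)<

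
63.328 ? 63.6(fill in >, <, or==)<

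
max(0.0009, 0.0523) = 0.0523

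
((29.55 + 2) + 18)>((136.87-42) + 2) False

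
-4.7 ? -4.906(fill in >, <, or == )>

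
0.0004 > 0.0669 False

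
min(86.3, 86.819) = 86.3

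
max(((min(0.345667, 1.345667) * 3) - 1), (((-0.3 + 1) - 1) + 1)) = 0.7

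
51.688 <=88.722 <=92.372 True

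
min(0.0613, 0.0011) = 0.0011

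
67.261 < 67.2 False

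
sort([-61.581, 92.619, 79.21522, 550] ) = [-61.581, 79.21522, 92.619, 550]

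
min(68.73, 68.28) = 68.28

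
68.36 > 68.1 True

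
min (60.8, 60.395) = 60.395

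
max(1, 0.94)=1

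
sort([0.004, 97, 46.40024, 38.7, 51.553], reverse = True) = [97, 51.553, 46.40024, 38.7, 0.004]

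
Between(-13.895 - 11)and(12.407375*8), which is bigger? (12.407375*8)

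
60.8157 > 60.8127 True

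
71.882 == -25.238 False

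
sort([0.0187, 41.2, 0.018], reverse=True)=[41.2, 0.0187, 0.018]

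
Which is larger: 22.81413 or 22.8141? 22.81413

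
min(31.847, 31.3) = 31.3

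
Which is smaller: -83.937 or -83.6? -83.937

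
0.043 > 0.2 False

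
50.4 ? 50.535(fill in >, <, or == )<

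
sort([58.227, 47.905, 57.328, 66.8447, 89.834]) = [47.905, 57.328, 58.227, 66.8447, 89.834]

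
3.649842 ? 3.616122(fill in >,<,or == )>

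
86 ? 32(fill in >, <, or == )>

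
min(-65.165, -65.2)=-65.2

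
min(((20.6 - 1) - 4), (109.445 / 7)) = 15.6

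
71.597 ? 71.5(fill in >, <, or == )>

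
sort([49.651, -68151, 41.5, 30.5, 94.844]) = [-68151, 30.5, 41.5, 49.651, 94.844]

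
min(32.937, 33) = 32.937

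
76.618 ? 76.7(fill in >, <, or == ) <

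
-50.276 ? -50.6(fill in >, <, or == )>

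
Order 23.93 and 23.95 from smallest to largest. 23.93, 23.95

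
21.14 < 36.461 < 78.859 True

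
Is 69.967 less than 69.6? No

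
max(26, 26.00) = 26.00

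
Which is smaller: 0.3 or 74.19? 0.3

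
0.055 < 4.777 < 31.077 True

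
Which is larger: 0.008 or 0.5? 0.5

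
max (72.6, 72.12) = 72.6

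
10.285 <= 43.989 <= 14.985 False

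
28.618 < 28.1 False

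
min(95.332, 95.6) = 95.332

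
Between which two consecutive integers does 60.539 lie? 60 and 61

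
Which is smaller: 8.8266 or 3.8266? 3.8266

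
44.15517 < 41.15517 False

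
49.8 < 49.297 False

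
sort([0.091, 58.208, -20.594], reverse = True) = [58.208, 0.091, -20.594]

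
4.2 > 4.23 False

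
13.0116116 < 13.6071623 True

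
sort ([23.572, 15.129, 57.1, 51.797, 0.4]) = [0.4, 15.129, 23.572, 51.797, 57.1]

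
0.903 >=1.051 False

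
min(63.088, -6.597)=-6.597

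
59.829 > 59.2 True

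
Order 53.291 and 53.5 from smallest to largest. 53.291, 53.5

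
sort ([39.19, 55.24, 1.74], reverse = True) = [55.24, 39.19, 1.74]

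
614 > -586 True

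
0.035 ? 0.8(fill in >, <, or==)<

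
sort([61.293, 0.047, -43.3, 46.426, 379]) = [-43.3, 0.047, 46.426, 61.293, 379]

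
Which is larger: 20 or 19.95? 20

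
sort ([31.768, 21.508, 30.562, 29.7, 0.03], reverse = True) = [31.768, 30.562, 29.7, 21.508, 0.03]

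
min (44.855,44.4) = 44.4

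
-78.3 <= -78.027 True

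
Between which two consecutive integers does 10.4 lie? 10 and 11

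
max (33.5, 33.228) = 33.5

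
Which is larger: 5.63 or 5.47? 5.63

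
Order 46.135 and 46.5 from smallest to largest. 46.135, 46.5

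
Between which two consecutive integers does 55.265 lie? 55 and 56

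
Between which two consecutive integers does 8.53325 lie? 8 and 9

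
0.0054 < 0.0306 True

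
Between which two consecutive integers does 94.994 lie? 94 and 95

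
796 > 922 False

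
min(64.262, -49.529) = -49.529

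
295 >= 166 True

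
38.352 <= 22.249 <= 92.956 False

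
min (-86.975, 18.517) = -86.975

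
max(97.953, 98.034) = 98.034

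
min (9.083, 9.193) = 9.083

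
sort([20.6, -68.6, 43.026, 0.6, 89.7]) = [-68.6, 0.6, 20.6, 43.026, 89.7]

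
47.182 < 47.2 True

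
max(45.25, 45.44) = 45.44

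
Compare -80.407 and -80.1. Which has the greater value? -80.1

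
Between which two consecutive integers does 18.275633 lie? 18 and 19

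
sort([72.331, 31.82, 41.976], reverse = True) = [72.331, 41.976, 31.82]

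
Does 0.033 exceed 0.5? No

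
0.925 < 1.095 True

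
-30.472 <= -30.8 False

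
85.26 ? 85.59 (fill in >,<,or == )<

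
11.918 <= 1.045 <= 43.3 False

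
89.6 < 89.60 False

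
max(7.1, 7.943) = 7.943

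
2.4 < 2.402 True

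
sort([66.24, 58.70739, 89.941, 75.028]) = [58.70739, 66.24, 75.028, 89.941]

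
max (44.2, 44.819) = 44.819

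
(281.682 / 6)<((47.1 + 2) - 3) False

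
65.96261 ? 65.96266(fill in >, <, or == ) <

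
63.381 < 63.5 True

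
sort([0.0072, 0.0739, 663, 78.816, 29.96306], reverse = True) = [663, 78.816, 29.96306, 0.0739, 0.0072]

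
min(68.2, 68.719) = 68.2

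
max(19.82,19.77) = 19.82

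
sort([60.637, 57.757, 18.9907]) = [18.9907, 57.757, 60.637]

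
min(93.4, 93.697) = 93.4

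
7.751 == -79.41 False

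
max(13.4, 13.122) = 13.4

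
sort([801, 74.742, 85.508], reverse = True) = [801, 85.508, 74.742]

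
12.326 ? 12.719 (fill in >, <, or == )<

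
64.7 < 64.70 False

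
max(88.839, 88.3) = 88.839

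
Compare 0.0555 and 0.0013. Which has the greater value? 0.0555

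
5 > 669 False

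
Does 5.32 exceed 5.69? No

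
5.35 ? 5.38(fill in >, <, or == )<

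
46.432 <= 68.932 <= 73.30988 True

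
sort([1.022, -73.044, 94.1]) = [-73.044, 1.022, 94.1]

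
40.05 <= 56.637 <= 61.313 True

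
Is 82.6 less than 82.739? Yes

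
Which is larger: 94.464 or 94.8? 94.8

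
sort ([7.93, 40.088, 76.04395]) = [7.93, 40.088, 76.04395]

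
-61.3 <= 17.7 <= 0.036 False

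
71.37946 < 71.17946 False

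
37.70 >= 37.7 True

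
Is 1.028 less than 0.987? No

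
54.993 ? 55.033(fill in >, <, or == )<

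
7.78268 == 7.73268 False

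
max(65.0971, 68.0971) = 68.0971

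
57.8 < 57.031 False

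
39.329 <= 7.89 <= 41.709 False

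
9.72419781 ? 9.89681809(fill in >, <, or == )<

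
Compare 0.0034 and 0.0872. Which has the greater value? 0.0872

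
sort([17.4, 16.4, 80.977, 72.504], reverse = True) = [80.977, 72.504, 17.4, 16.4]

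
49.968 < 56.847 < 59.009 True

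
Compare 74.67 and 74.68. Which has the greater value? 74.68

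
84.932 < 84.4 False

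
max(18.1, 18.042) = 18.1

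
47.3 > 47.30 False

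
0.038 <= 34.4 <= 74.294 True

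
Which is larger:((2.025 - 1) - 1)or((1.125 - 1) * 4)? ((1.125 - 1) * 4)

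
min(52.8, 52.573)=52.573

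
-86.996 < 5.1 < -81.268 False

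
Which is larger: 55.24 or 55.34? 55.34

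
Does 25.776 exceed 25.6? Yes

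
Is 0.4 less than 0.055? No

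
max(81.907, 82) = 82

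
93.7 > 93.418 True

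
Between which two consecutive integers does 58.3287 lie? 58 and 59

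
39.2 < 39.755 True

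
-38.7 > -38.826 True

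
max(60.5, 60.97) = 60.97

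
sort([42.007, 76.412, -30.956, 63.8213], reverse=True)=[76.412, 63.8213, 42.007, -30.956]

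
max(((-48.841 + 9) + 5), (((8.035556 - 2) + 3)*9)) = 81.320004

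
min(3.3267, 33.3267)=3.3267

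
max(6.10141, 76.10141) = 76.10141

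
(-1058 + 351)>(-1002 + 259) True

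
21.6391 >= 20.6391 True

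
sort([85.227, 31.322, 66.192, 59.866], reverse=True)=[85.227, 66.192, 59.866, 31.322]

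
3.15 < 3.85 True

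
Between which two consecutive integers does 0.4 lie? 0 and 1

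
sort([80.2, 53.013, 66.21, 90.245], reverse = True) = [90.245, 80.2, 66.21, 53.013]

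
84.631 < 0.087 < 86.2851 False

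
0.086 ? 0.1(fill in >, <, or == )<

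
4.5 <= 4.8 True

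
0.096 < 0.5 True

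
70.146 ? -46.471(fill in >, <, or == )>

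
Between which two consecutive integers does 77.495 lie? 77 and 78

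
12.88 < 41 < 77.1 True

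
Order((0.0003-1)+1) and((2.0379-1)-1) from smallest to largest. ((0.0003-1)+1), ((2.0379-1)-1)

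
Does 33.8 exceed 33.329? Yes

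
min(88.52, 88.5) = 88.5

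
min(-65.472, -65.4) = -65.472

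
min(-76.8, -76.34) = -76.8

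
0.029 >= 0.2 False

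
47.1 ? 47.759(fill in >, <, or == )<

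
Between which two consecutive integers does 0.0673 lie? 0 and 1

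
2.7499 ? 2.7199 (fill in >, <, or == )>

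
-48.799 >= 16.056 False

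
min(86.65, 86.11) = 86.11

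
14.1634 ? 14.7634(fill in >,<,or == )<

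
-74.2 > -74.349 True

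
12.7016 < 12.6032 False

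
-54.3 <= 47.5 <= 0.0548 False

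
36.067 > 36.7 False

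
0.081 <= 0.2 True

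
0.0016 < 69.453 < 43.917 False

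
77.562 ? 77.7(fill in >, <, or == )<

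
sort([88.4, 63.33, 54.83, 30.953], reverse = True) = [88.4, 63.33, 54.83, 30.953]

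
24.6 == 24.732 False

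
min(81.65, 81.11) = 81.11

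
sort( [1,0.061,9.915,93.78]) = [0.061,1,9.915,93.78]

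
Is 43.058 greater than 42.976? Yes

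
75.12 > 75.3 False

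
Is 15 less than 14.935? No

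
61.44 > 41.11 True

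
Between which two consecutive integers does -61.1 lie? -62 and -61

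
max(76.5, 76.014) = 76.5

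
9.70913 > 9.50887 True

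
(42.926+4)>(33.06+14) False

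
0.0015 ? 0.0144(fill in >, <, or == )<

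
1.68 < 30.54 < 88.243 True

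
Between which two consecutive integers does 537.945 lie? 537 and 538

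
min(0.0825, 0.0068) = 0.0068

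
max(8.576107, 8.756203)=8.756203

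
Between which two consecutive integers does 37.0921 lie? 37 and 38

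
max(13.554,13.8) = 13.8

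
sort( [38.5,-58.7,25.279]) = [-58.7,25.279,38.5]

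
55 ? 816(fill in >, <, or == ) <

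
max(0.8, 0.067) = 0.8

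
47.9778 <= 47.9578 False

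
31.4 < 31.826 True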